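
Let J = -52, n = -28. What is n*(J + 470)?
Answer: -11704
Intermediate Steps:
n*(J + 470) = -28*(-52 + 470) = -28*418 = -11704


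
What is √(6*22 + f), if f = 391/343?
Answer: √319669/49 ≈ 11.539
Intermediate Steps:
f = 391/343 (f = 391*(1/343) = 391/343 ≈ 1.1399)
√(6*22 + f) = √(6*22 + 391/343) = √(132 + 391/343) = √(45667/343) = √319669/49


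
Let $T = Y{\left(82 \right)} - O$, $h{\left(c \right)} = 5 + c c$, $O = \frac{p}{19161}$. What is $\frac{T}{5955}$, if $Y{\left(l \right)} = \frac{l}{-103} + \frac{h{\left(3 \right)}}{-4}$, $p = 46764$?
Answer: $- \frac{984847}{870569390} \approx -0.0011313$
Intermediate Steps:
$O = \frac{5196}{2129}$ ($O = \frac{46764}{19161} = 46764 \cdot \frac{1}{19161} = \frac{5196}{2129} \approx 2.4406$)
$h{\left(c \right)} = 5 + c^{2}$
$Y{\left(l \right)} = - \frac{7}{2} - \frac{l}{103}$ ($Y{\left(l \right)} = \frac{l}{-103} + \frac{5 + 3^{2}}{-4} = l \left(- \frac{1}{103}\right) + \left(5 + 9\right) \left(- \frac{1}{4}\right) = - \frac{l}{103} + 14 \left(- \frac{1}{4}\right) = - \frac{l}{103} - \frac{7}{2} = - \frac{7}{2} - \frac{l}{103}$)
$T = - \frac{2954541}{438574}$ ($T = \left(- \frac{7}{2} - \frac{82}{103}\right) - \frac{5196}{2129} = - \frac{885}{206} - \frac{5196}{2129} = - \frac{2954541}{438574} \approx -6.7367$)
$\frac{T}{5955} = - \frac{2954541}{438574 \cdot 5955} = \left(- \frac{2954541}{438574}\right) \frac{1}{5955} = - \frac{984847}{870569390}$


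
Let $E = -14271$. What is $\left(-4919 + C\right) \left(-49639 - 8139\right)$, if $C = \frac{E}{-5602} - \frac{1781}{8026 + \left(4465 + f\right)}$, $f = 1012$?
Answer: $\frac{1534869093262501}{5403129} \approx 2.8407 \cdot 10^{8}$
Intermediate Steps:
$C = \frac{182724151}{75643806}$ ($C = - \frac{14271}{-5602} - \frac{1781}{8026 + \left(4465 + 1012\right)} = \left(-14271\right) \left(- \frac{1}{5602}\right) - \frac{1781}{8026 + 5477} = \frac{14271}{5602} - \frac{1781}{13503} = \frac{182724151}{75643806} \approx 2.4156$)
$\left(-4919 + C\right) \left(-49639 - 8139\right) = \left(-4919 + \frac{182724151}{75643806}\right) \left(-49639 - 8139\right) = \left(- \frac{371909157563}{75643806}\right) \left(-57778\right) = \frac{1534869093262501}{5403129}$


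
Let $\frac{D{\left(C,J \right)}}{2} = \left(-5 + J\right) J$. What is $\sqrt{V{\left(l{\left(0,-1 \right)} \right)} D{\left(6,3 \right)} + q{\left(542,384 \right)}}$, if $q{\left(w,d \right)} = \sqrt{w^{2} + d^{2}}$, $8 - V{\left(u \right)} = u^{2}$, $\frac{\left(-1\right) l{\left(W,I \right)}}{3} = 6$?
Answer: $\sqrt{3792 + 2 \sqrt{110305}} \approx 66.755$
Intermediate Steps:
$D{\left(C,J \right)} = 2 J \left(-5 + J\right)$ ($D{\left(C,J \right)} = 2 \left(-5 + J\right) J = 2 J \left(-5 + J\right)$)
$l{\left(W,I \right)} = -18$ ($l{\left(W,I \right)} = \left(-3\right) 6 = -18$)
$V{\left(u \right)} = 8 - u^{2}$
$q{\left(w,d \right)} = \sqrt{d^{2} + w^{2}}$
$\sqrt{V{\left(l{\left(0,-1 \right)} \right)} D{\left(6,3 \right)} + q{\left(542,384 \right)}} = \sqrt{\left(8 - \left(-18\right)^{2}\right) 2 \cdot 3 \left(-5 + 3\right) + \sqrt{384^{2} + 542^{2}}} = \sqrt{\left(8 - 324\right) 2 \cdot 3 \left(-2\right) + \sqrt{147456 + 293764}} = \sqrt{\left(8 - 324\right) \left(-12\right) + \sqrt{441220}} = \sqrt{\left(-316\right) \left(-12\right) + 2 \sqrt{110305}} = \sqrt{3792 + 2 \sqrt{110305}}$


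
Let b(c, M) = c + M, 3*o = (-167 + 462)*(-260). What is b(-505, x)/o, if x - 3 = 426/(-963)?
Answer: 40321/2051725 ≈ 0.019652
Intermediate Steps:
o = -76700/3 (o = ((-167 + 462)*(-260))/3 = (295*(-260))/3 = (⅓)*(-76700) = -76700/3 ≈ -25567.)
x = 821/321 (x = 3 + 426/(-963) = 3 + 426*(-1/963) = 3 - 142/321 = 821/321 ≈ 2.5576)
b(c, M) = M + c
b(-505, x)/o = (821/321 - 505)/(-76700/3) = -161284/321*(-3/76700) = 40321/2051725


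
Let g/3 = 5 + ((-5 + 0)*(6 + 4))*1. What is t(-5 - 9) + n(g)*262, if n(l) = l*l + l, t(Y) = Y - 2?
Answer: 4739564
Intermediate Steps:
g = -135 (g = 3*(5 + ((-5 + 0)*(6 + 4))*1) = 3*(5 - 5*10*1) = 3*(5 - 50*1) = 3*(5 - 50) = 3*(-45) = -135)
t(Y) = -2 + Y
n(l) = l + l**2 (n(l) = l**2 + l = l + l**2)
t(-5 - 9) + n(g)*262 = (-2 + (-5 - 9)) - 135*(1 - 135)*262 = (-2 - 14) - 135*(-134)*262 = -16 + 18090*262 = -16 + 4739580 = 4739564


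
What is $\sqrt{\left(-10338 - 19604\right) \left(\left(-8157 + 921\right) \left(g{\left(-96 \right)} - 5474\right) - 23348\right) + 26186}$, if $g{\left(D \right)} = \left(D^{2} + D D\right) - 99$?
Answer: $\sqrt{2786734064010} \approx 1.6694 \cdot 10^{6}$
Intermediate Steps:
$g{\left(D \right)} = -99 + 2 D^{2}$ ($g{\left(D \right)} = \left(D^{2} + D^{2}\right) - 99 = 2 D^{2} - 99 = -99 + 2 D^{2}$)
$\sqrt{\left(-10338 - 19604\right) \left(\left(-8157 + 921\right) \left(g{\left(-96 \right)} - 5474\right) - 23348\right) + 26186} = \sqrt{\left(-10338 - 19604\right) \left(\left(-8157 + 921\right) \left(\left(-99 + 2 \left(-96\right)^{2}\right) - 5474\right) - 23348\right) + 26186} = \sqrt{- 29942 \left(- 7236 \left(\left(-99 + 2 \cdot 9216\right) - 5474\right) - 23348\right) + 26186} = \sqrt{- 29942 \left(- 7236 \left(\left(-99 + 18432\right) - 5474\right) - 23348\right) + 26186} = \sqrt{- 29942 \left(- 7236 \left(18333 - 5474\right) - 23348\right) + 26186} = \sqrt{- 29942 \left(\left(-7236\right) 12859 - 23348\right) + 26186} = \sqrt{- 29942 \left(-93047724 - 23348\right) + 26186} = \sqrt{\left(-29942\right) \left(-93071072\right) + 26186} = \sqrt{2786734037824 + 26186} = \sqrt{2786734064010}$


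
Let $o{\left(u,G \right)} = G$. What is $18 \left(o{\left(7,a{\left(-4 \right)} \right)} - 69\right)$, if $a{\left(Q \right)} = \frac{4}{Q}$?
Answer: $-1260$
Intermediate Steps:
$18 \left(o{\left(7,a{\left(-4 \right)} \right)} - 69\right) = 18 \left(\frac{4}{-4} - 69\right) = 18 \left(4 \left(- \frac{1}{4}\right) - 69\right) = 18 \left(-1 - 69\right) = 18 \left(-70\right) = -1260$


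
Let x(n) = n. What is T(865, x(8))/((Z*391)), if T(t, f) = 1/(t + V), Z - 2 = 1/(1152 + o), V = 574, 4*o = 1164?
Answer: 1443/1624367663 ≈ 8.8835e-7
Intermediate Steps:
o = 291 (o = (¼)*1164 = 291)
Z = 2887/1443 (Z = 2 + 1/(1152 + 291) = 2 + 1/1443 = 2887/1443 ≈ 2.0007)
T(t, f) = 1/(574 + t) (T(t, f) = 1/(t + 574) = 1/(574 + t))
T(865, x(8))/((Z*391)) = 1/((574 + 865)*(((2887/1443)*391))) = 1/(1439*(1128817/1443)) = (1/1439)*(1443/1128817) = 1443/1624367663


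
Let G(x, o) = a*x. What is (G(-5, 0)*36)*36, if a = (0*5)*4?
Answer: 0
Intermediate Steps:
a = 0 (a = 0*4 = 0)
G(x, o) = 0 (G(x, o) = 0*x = 0)
(G(-5, 0)*36)*36 = (0*36)*36 = 0*36 = 0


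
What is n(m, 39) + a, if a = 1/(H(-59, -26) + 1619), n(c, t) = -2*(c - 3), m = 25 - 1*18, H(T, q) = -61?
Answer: -12463/1558 ≈ -7.9994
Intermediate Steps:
m = 7 (m = 25 - 18 = 7)
n(c, t) = 6 - 2*c (n(c, t) = -2*(-3 + c) = 6 - 2*c)
a = 1/1558 (a = 1/(-61 + 1619) = 1/1558 ≈ 0.00064185)
n(m, 39) + a = (6 - 2*7) + 1/1558 = (6 - 14) + 1/1558 = -8 + 1/1558 = -12463/1558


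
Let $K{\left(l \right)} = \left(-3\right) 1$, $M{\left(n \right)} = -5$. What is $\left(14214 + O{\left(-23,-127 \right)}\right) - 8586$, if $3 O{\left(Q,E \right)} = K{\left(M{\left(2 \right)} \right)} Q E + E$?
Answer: $\frac{7994}{3} \approx 2664.7$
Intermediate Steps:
$K{\left(l \right)} = -3$
$O{\left(Q,E \right)} = \frac{E}{3} - E Q$ ($O{\left(Q,E \right)} = \frac{- 3 Q E + E}{3} = \frac{- 3 E Q + E}{3} = \frac{E - 3 E Q}{3} = \frac{E}{3} - E Q$)
$\left(14214 + O{\left(-23,-127 \right)}\right) - 8586 = \left(14214 - 127 \left(\frac{1}{3} - -23\right)\right) - 8586 = \left(14214 - 127 \left(\frac{1}{3} + 23\right)\right) - 8586 = \left(14214 - \frac{8890}{3}\right) - 8586 = \frac{33752}{3} - 8586 = \frac{7994}{3}$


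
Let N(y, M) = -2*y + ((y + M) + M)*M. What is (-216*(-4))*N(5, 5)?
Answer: 56160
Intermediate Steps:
N(y, M) = -2*y + M*(y + 2*M) (N(y, M) = -2*y + ((M + y) + M)*M = -2*y + (y + 2*M)*M = -2*y + M*(y + 2*M))
(-216*(-4))*N(5, 5) = (-216*(-4))*(-2*5 + 2*5**2 + 5*5) = (-24*(-36))*(-10 + 2*25 + 25) = 864*(-10 + 50 + 25) = 864*65 = 56160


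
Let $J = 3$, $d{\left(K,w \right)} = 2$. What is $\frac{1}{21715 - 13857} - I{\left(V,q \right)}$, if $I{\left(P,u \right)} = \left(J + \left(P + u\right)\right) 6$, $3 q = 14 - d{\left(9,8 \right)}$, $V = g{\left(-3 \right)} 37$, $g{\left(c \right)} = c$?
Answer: $\frac{4903393}{7858} \approx 624.0$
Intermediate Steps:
$V = -111$ ($V = \left(-3\right) 37 = -111$)
$q = 4$ ($q = \frac{14 - 2}{3} = \frac{1}{3} \cdot 12 = 4$)
$I{\left(P,u \right)} = 18 + 6 P + 6 u$ ($I{\left(P,u \right)} = \left(3 + \left(P + u\right)\right) 6 = \left(3 + P + u\right) 6 = 18 + 6 P + 6 u$)
$\frac{1}{21715 - 13857} - I{\left(V,q \right)} = \frac{1}{21715 - 13857} - \left(18 + 6 \left(-111\right) + 6 \cdot 4\right) = \frac{1}{21715 - 13857} - \left(18 - 666 + 24\right) = \frac{1}{7858} - -624 = \frac{1}{7858} + 624 = \frac{4903393}{7858}$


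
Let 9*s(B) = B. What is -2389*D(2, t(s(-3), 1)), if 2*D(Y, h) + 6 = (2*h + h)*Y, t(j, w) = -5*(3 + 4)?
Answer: 258012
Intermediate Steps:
s(B) = B/9
t(j, w) = -35 (t(j, w) = -5*7 = -35)
D(Y, h) = -3 + 3*Y*h/2 (D(Y, h) = -3 + ((2*h + h)*Y)/2 = -3 + ((3*h)*Y)/2 = -3 + (3*Y*h)/2 = -3 + 3*Y*h/2)
-2389*D(2, t(s(-3), 1)) = -2389*(-3 + (3/2)*2*(-35)) = -2389*(-3 - 105) = -2389*(-108) = 258012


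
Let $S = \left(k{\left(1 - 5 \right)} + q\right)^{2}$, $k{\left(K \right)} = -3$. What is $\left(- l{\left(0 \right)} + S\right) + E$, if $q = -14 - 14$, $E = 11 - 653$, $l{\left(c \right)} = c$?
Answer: $319$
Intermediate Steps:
$E = -642$
$q = -28$
$S = 961$ ($S = \left(-3 - 28\right)^{2} = \left(-31\right)^{2} = 961$)
$\left(- l{\left(0 \right)} + S\right) + E = \left(\left(-1\right) 0 + 961\right) - 642 = \left(0 + 961\right) - 642 = 961 - 642 = 319$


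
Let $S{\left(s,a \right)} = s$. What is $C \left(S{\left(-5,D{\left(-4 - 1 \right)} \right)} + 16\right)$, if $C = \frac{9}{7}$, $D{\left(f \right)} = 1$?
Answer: $\frac{99}{7} \approx 14.143$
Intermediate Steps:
$C = \frac{9}{7}$ ($C = 9 \cdot \frac{1}{7} = \frac{9}{7} \approx 1.2857$)
$C \left(S{\left(-5,D{\left(-4 - 1 \right)} \right)} + 16\right) = \frac{9 \left(-5 + 16\right)}{7} = \frac{9}{7} \cdot 11 = \frac{99}{7}$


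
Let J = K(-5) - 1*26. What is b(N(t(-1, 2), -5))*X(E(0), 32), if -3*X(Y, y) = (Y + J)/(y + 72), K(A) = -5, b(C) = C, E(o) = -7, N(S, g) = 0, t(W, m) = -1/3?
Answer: 0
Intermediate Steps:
t(W, m) = -⅓ (t(W, m) = -1*⅓ = -⅓)
J = -31 (J = -5 - 1*26 = -5 - 26 = -31)
X(Y, y) = -(-31 + Y)/(3*(72 + y)) (X(Y, y) = -(Y - 31)/(3*(y + 72)) = -(-31 + Y)/(3*(72 + y)))
b(N(t(-1, 2), -5))*X(E(0), 32) = 0*((31 - 1*(-7))/(3*(72 + 32))) = 0*((⅓)*(31 + 7)/104) = 0*((⅓)*(1/104)*38) = 0*(19/156) = 0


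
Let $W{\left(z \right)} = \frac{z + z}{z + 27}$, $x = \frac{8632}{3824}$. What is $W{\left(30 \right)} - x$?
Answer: $- \frac{10941}{9082} \approx -1.2047$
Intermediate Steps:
$x = \frac{1079}{478}$ ($x = 8632 \cdot \frac{1}{3824} = \frac{1079}{478} \approx 2.2573$)
$W{\left(z \right)} = \frac{2 z}{27 + z}$
$W{\left(30 \right)} - x = 2 \cdot 30 \frac{1}{27 + 30} - \frac{1079}{478} = 2 \cdot 30 \cdot \frac{1}{57} - \frac{1079}{478} = \frac{20}{19} - \frac{1079}{478} = - \frac{10941}{9082}$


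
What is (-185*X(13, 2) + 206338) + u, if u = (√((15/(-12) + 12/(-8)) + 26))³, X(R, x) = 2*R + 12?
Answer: 199308 + 93*√93/8 ≈ 1.9942e+5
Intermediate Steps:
X(R, x) = 12 + 2*R
u = 93*√93/8 (u = (√((15*(-1/12) + 12*(-⅛)) + 26))³ = (√((-5/4 - 3/2) + 26))³ = (√(-11/4 + 26))³ = (√(93/4))³ = (√93/2)³ = 93*√93/8 ≈ 112.11)
(-185*X(13, 2) + 206338) + u = (-185*(12 + 2*13) + 206338) + 93*√93/8 = (-185*(12 + 26) + 206338) + 93*√93/8 = (-185*38 + 206338) + 93*√93/8 = (-7030 + 206338) + 93*√93/8 = 199308 + 93*√93/8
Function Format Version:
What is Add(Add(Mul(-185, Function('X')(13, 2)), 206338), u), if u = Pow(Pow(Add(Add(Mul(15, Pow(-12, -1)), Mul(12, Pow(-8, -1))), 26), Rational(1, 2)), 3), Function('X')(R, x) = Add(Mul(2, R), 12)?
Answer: Add(199308, Mul(Rational(93, 8), Pow(93, Rational(1, 2)))) ≈ 1.9942e+5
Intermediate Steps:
Function('X')(R, x) = Add(12, Mul(2, R))
u = Mul(Rational(93, 8), Pow(93, Rational(1, 2))) (u = Pow(Pow(Add(Add(Mul(15, Rational(-1, 12)), Mul(12, Rational(-1, 8))), 26), Rational(1, 2)), 3) = Pow(Pow(Add(Add(Rational(-5, 4), Rational(-3, 2)), 26), Rational(1, 2)), 3) = Pow(Pow(Add(Rational(-11, 4), 26), Rational(1, 2)), 3) = Pow(Pow(Rational(93, 4), Rational(1, 2)), 3) = Pow(Mul(Rational(1, 2), Pow(93, Rational(1, 2))), 3) = Mul(Rational(93, 8), Pow(93, Rational(1, 2))) ≈ 112.11)
Add(Add(Mul(-185, Function('X')(13, 2)), 206338), u) = Add(Add(Mul(-185, Add(12, Mul(2, 13))), 206338), Mul(Rational(93, 8), Pow(93, Rational(1, 2)))) = Add(Add(Mul(-185, Add(12, 26)), 206338), Mul(Rational(93, 8), Pow(93, Rational(1, 2)))) = Add(Add(Mul(-185, 38), 206338), Mul(Rational(93, 8), Pow(93, Rational(1, 2)))) = Add(Add(-7030, 206338), Mul(Rational(93, 8), Pow(93, Rational(1, 2)))) = Add(199308, Mul(Rational(93, 8), Pow(93, Rational(1, 2))))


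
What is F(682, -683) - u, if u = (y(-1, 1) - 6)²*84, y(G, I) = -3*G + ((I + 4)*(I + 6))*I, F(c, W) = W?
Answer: -86699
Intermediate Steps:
y(G, I) = -3*G + I*(4 + I)*(6 + I) (y(G, I) = -3*G + ((4 + I)*(6 + I))*I = -3*G + I*(4 + I)*(6 + I))
u = 86016 (u = ((1³ - 3*(-1) + 10*1² + 24*1) - 6)²*84 = ((1 + 3 + 10*1 + 24) - 6)²*84 = ((1 + 3 + 10 + 24) - 6)²*84 = (38 - 6)²*84 = 32²*84 = 1024*84 = 86016)
F(682, -683) - u = -683 - 1*86016 = -683 - 86016 = -86699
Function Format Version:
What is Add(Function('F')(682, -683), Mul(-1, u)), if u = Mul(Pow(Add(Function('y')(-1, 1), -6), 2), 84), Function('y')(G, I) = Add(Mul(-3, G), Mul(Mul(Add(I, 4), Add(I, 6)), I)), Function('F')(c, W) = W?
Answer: -86699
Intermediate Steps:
Function('y')(G, I) = Add(Mul(-3, G), Mul(I, Add(4, I), Add(6, I))) (Function('y')(G, I) = Add(Mul(-3, G), Mul(Mul(Add(4, I), Add(6, I)), I)) = Add(Mul(-3, G), Mul(I, Add(4, I), Add(6, I))))
u = 86016 (u = Mul(Pow(Add(Add(Pow(1, 3), Mul(-3, -1), Mul(10, Pow(1, 2)), Mul(24, 1)), -6), 2), 84) = Mul(Pow(Add(Add(1, 3, Mul(10, 1), 24), -6), 2), 84) = Mul(Pow(Add(Add(1, 3, 10, 24), -6), 2), 84) = Mul(Pow(Add(38, -6), 2), 84) = Mul(Pow(32, 2), 84) = Mul(1024, 84) = 86016)
Add(Function('F')(682, -683), Mul(-1, u)) = Add(-683, Mul(-1, 86016)) = Add(-683, -86016) = -86699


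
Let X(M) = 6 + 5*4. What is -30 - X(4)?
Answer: -56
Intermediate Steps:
X(M) = 26 (X(M) = 6 + 20 = 26)
-30 - X(4) = -30 - 1*26 = -30 - 26 = -56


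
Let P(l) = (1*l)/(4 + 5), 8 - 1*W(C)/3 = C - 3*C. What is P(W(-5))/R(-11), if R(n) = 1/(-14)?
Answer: 28/3 ≈ 9.3333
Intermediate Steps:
R(n) = -1/14
W(C) = 24 + 6*C (W(C) = 24 - 3*(C - 3*C) = 24 - (-6)*C = 24 + 6*C)
P(l) = l/9
P(W(-5))/R(-11) = ((24 + 6*(-5))/9)/(-1/14) = ((24 - 30)/9)*(-14) = ((⅑)*(-6))*(-14) = -⅔*(-14) = 28/3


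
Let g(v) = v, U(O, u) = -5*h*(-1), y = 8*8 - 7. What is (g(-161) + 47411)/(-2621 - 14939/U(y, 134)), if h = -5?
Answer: -196875/8431 ≈ -23.351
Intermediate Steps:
y = 57 (y = 64 - 7 = 57)
U(O, u) = -25 (U(O, u) = -5*(-5)*(-1) = 25*(-1) = -25)
(g(-161) + 47411)/(-2621 - 14939/U(y, 134)) = (-161 + 47411)/(-2621 - 14939/(-25)) = 47250/(-2621 - 14939*(-1/25)) = 47250/(-2621 + 14939/25) = 47250/(-50586/25) = 47250*(-25/50586) = -196875/8431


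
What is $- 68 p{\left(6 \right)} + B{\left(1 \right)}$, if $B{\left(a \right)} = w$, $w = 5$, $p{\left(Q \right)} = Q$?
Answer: $-403$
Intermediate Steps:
$B{\left(a \right)} = 5$
$- 68 p{\left(6 \right)} + B{\left(1 \right)} = \left(-68\right) 6 + 5 = -408 + 5 = -403$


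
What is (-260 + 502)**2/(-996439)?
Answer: -58564/996439 ≈ -0.058773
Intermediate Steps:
(-260 + 502)**2/(-996439) = 242**2*(-1/996439) = 58564*(-1/996439) = -58564/996439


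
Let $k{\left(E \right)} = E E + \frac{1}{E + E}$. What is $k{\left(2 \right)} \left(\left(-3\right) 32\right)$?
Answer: $-408$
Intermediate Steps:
$k{\left(E \right)} = E^{2} + \frac{1}{2 E}$
$k{\left(2 \right)} \left(\left(-3\right) 32\right) = \frac{\frac{1}{2} + 2^{3}}{2} \left(\left(-3\right) 32\right) = \frac{\frac{1}{2} + 8}{2} \left(-96\right) = \frac{1}{2} \cdot \frac{17}{2} \left(-96\right) = \frac{17}{4} \left(-96\right) = -408$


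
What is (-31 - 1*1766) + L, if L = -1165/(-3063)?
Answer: -5503046/3063 ≈ -1796.6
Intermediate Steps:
L = 1165/3063 (L = -1165*(-1/3063) = 1165/3063 ≈ 0.38035)
(-31 - 1*1766) + L = (-31 - 1*1766) + 1165/3063 = (-31 - 1766) + 1165/3063 = -1797 + 1165/3063 = -5503046/3063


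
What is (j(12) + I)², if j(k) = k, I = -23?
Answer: 121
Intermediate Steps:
(j(12) + I)² = (12 - 23)² = (-11)² = 121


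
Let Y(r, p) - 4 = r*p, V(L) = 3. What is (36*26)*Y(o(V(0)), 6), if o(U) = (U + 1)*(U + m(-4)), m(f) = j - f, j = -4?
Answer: 71136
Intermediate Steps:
m(f) = -4 - f
o(U) = U*(1 + U) (o(U) = (U + 1)*(U + (-4 - 1*(-4))) = (1 + U)*(U + (-4 + 4)) = (1 + U)*(U + 0) = (1 + U)*U = U*(1 + U))
Y(r, p) = 4 + p*r (Y(r, p) = 4 + r*p = 4 + p*r)
(36*26)*Y(o(V(0)), 6) = (36*26)*(4 + 6*(3*(1 + 3))) = 936*(4 + 6*(3*4)) = 936*(4 + 6*12) = 936*(4 + 72) = 936*76 = 71136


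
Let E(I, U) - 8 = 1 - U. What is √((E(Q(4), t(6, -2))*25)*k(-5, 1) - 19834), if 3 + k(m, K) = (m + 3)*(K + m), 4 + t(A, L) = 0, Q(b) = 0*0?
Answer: I*√18209 ≈ 134.94*I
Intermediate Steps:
Q(b) = 0
t(A, L) = -4 (t(A, L) = -4 + 0 = -4)
k(m, K) = -3 + (3 + m)*(K + m) (k(m, K) = -3 + (m + 3)*(K + m) = -3 + (3 + m)*(K + m))
E(I, U) = 9 - U (E(I, U) = 8 + (1 - U) = 9 - U)
√((E(Q(4), t(6, -2))*25)*k(-5, 1) - 19834) = √(((9 - 1*(-4))*25)*(-3 + (-5)² + 3*1 + 3*(-5) + 1*(-5)) - 19834) = √(((9 + 4)*25)*(-3 + 25 + 3 - 15 - 5) - 19834) = √((13*25)*5 - 19834) = √(325*5 - 19834) = √(1625 - 19834) = √(-18209) = I*√18209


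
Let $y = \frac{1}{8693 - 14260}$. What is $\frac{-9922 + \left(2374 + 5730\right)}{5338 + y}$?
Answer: $- \frac{10120806}{29716645} \approx -0.34058$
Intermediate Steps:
$y = - \frac{1}{5567}$ ($y = \frac{1}{-5567} = - \frac{1}{5567} \approx -0.00017963$)
$\frac{-9922 + \left(2374 + 5730\right)}{5338 + y} = \frac{-9922 + \left(2374 + 5730\right)}{5338 - \frac{1}{5567}} = \frac{-9922 + 8104}{\frac{29716645}{5567}} = \left(-1818\right) \frac{5567}{29716645} = - \frac{10120806}{29716645}$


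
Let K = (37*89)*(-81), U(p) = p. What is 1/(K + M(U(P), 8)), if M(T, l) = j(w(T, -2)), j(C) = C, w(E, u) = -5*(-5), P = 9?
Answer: -1/266708 ≈ -3.7494e-6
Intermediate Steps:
w(E, u) = 25
M(T, l) = 25
K = -266733 (K = 3293*(-81) = -266733)
1/(K + M(U(P), 8)) = 1/(-266733 + 25) = 1/(-266708) = -1/266708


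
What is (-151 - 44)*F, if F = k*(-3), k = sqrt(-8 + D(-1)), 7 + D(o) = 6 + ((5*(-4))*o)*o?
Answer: 585*I*sqrt(29) ≈ 3150.3*I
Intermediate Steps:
D(o) = -1 - 20*o**2 (D(o) = -7 + (6 + ((5*(-4))*o)*o) = -7 + (6 + (-20*o)*o) = -7 + (6 - 20*o**2) = -1 - 20*o**2)
k = I*sqrt(29) (k = sqrt(-8 + (-1 - 20*(-1)**2)) = sqrt(-8 + (-1 - 20*1)) = sqrt(-8 + (-1 - 20)) = sqrt(-8 - 21) = sqrt(-29) = I*sqrt(29) ≈ 5.3852*I)
F = -3*I*sqrt(29) (F = (I*sqrt(29))*(-3) = -3*I*sqrt(29) ≈ -16.155*I)
(-151 - 44)*F = (-151 - 44)*(-3*I*sqrt(29)) = -(-585)*I*sqrt(29) = 585*I*sqrt(29)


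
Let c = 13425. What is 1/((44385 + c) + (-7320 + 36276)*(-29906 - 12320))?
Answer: -1/1222638246 ≈ -8.1790e-10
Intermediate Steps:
1/((44385 + c) + (-7320 + 36276)*(-29906 - 12320)) = 1/((44385 + 13425) + (-7320 + 36276)*(-29906 - 12320)) = 1/(57810 + 28956*(-42226)) = 1/(57810 - 1222696056) = 1/(-1222638246) = -1/1222638246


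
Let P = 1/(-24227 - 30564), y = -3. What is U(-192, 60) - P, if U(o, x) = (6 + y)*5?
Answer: 821866/54791 ≈ 15.000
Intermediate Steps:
P = -1/54791 (P = 1/(-54791) = -1/54791 ≈ -1.8251e-5)
U(o, x) = 15 (U(o, x) = (6 - 3)*5 = 3*5 = 15)
U(-192, 60) - P = 15 - 1*(-1/54791) = 15 + 1/54791 = 821866/54791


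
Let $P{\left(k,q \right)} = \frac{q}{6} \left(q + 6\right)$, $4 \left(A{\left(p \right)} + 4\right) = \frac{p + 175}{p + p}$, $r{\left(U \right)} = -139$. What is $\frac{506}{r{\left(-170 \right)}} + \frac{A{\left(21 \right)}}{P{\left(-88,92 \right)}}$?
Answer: $- \frac{4564459}{1253224} \approx -3.6422$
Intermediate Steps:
$A{\left(p \right)} = -4 + \frac{175 + p}{8 p}$ ($A{\left(p \right)} = -4 + \frac{\left(p + 175\right) \frac{1}{p + p}}{4} = -4 + \frac{\left(175 + p\right) \frac{1}{2 p}}{4} = -4 + \frac{\frac{1}{2} \frac{1}{p} \left(175 + p\right)}{4} = -4 + \frac{175 + p}{8 p}$)
$P{\left(k,q \right)} = \frac{q \left(6 + q\right)}{6}$ ($P{\left(k,q \right)} = q \frac{1}{6} \left(6 + q\right) = \frac{q}{6} \left(6 + q\right) = \frac{q \left(6 + q\right)}{6}$)
$\frac{506}{r{\left(-170 \right)}} + \frac{A{\left(21 \right)}}{P{\left(-88,92 \right)}} = \frac{506}{-139} + \frac{\frac{1}{8} \cdot \frac{1}{21} \left(175 - 651\right)}{\frac{1}{6} \cdot 92 \left(6 + 92\right)} = 506 \left(- \frac{1}{139}\right) + \frac{\frac{1}{8} \cdot \frac{1}{21} \left(175 - 651\right)}{\frac{1}{6} \cdot 92 \cdot 98} = - \frac{506}{139} + \frac{\frac{1}{8} \cdot \frac{1}{21} \left(-476\right)}{\frac{4508}{3}} = - \frac{506}{139} - \frac{17}{9016} = - \frac{4564459}{1253224}$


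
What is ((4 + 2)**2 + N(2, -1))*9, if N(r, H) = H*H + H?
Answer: 324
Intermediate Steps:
N(r, H) = H + H**2 (N(r, H) = H**2 + H = H + H**2)
((4 + 2)**2 + N(2, -1))*9 = ((4 + 2)**2 - (1 - 1))*9 = (6**2 - 1*0)*9 = (36 + 0)*9 = 36*9 = 324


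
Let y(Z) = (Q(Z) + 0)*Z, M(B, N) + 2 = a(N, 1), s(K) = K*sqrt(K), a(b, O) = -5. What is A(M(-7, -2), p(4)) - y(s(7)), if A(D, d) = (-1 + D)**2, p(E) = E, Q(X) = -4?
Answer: 64 + 28*sqrt(7) ≈ 138.08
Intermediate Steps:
s(K) = K**(3/2)
M(B, N) = -7 (M(B, N) = -2 - 5 = -7)
y(Z) = -4*Z (y(Z) = (-4 + 0)*Z = -4*Z)
A(M(-7, -2), p(4)) - y(s(7)) = (-1 - 7)**2 - (-4)*7**(3/2) = (-8)**2 - (-4)*7*sqrt(7) = 64 - (-28)*sqrt(7) = 64 + 28*sqrt(7)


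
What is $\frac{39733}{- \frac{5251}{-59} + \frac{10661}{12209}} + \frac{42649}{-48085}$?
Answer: $\frac{23279245845707}{52761843270} \approx 441.21$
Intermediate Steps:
$\frac{39733}{- \frac{5251}{-59} + \frac{10661}{12209}} + \frac{42649}{-48085} = \frac{39733}{\left(-5251\right) \left(- \frac{1}{59}\right) + 10661 \cdot \frac{1}{12209}} + 42649 \left(- \frac{1}{48085}\right) = \frac{39733}{89 + \frac{10661}{12209}} - \frac{42649}{48085} = \frac{39733}{\frac{1097262}{12209}} - \frac{42649}{48085} = 39733 \cdot \frac{12209}{1097262} - \frac{42649}{48085} = \frac{485100197}{1097262} - \frac{42649}{48085} = \frac{23279245845707}{52761843270}$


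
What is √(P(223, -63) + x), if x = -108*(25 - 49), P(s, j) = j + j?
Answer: 3*√274 ≈ 49.659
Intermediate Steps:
P(s, j) = 2*j
x = 2592 (x = -108*(-24) = 2592)
√(P(223, -63) + x) = √(2*(-63) + 2592) = √(-126 + 2592) = √2466 = 3*√274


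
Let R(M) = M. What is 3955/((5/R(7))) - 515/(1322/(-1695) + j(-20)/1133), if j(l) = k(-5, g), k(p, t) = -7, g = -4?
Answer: 9348183092/1509691 ≈ 6192.1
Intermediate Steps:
j(l) = -7
3955/((5/R(7))) - 515/(1322/(-1695) + j(-20)/1133) = 3955/((5/7)) - 515/(1322/(-1695) - 7/1133) = 3955/((5*(1/7))) - 515/(1322*(-1/1695) - 7*1/1133) = 3955/(5/7) - 515/(-1322/1695 - 7/1133) = 3955*(7/5) - 515/(-1509691/1920435) = 5537 - 515*(-1920435/1509691) = 5537 + 989024025/1509691 = 9348183092/1509691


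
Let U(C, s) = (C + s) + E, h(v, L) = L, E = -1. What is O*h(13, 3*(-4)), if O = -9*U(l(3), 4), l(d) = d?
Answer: 648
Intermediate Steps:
U(C, s) = -1 + C + s (U(C, s) = (C + s) - 1 = -1 + C + s)
O = -54 (O = -9*(-1 + 3 + 4) = -9*6 = -54)
O*h(13, 3*(-4)) = -162*(-4) = -54*(-12) = 648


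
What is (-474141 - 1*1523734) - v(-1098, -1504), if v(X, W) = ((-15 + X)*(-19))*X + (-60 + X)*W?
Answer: 19479899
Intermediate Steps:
v(X, W) = W*(-60 + X) + X*(285 - 19*X) (v(X, W) = (285 - 19*X)*X + W*(-60 + X) = X*(285 - 19*X) + W*(-60 + X) = W*(-60 + X) + X*(285 - 19*X))
(-474141 - 1*1523734) - v(-1098, -1504) = (-474141 - 1*1523734) - (-60*(-1504) - 19*(-1098)² + 285*(-1098) - 1504*(-1098)) = (-474141 - 1523734) - (90240 - 19*1205604 - 312930 + 1651392) = -1997875 - (90240 - 22906476 - 312930 + 1651392) = -1997875 - 1*(-21477774) = -1997875 + 21477774 = 19479899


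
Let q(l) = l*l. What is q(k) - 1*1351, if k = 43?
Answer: 498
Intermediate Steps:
q(l) = l**2
q(k) - 1*1351 = 43**2 - 1*1351 = 1849 - 1351 = 498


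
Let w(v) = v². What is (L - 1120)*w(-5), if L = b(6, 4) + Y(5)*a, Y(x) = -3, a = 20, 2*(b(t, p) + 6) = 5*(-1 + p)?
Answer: -58925/2 ≈ -29463.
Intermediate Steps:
b(t, p) = -17/2 + 5*p/2 (b(t, p) = -6 + (5*(-1 + p))/2 = -6 + (-5 + 5*p)/2 = -6 + (-5/2 + 5*p/2) = -17/2 + 5*p/2)
L = -117/2 (L = (-17/2 + (5/2)*4) - 3*20 = (-17/2 + 10) - 60 = 3/2 - 60 = -117/2 ≈ -58.500)
(L - 1120)*w(-5) = (-117/2 - 1120)*(-5)² = -2357/2*25 = -58925/2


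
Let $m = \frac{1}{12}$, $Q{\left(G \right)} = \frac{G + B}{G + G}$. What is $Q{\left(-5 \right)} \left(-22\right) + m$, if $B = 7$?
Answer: $\frac{269}{60} \approx 4.4833$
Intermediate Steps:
$Q{\left(G \right)} = \frac{7 + G}{2 G}$ ($Q{\left(G \right)} = \frac{G + 7}{G + G} = \frac{7 + G}{2 G}$)
$m = \frac{1}{12} \approx 0.083333$
$Q{\left(-5 \right)} \left(-22\right) + m = \frac{7 - 5}{2 \left(-5\right)} \left(-22\right) + \frac{1}{12} = \frac{1}{2} \left(- \frac{1}{5}\right) 2 \left(-22\right) + \frac{1}{12} = \left(- \frac{1}{5}\right) \left(-22\right) + \frac{1}{12} = \frac{22}{5} + \frac{1}{12} = \frac{269}{60}$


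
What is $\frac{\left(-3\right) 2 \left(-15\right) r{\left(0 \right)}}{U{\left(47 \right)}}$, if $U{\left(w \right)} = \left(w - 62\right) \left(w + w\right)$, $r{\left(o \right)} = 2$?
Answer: $- \frac{6}{47} \approx -0.12766$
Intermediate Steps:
$U{\left(w \right)} = 2 w \left(-62 + w\right)$ ($U{\left(w \right)} = \left(-62 + w\right) 2 w = 2 w \left(-62 + w\right)$)
$\frac{\left(-3\right) 2 \left(-15\right) r{\left(0 \right)}}{U{\left(47 \right)}} = \frac{\left(-3\right) 2 \left(-15\right) 2}{2 \cdot 47 \left(-62 + 47\right)} = \frac{\left(-6\right) \left(-15\right) 2}{2 \cdot 47 \left(-15\right)} = \frac{90 \cdot 2}{-1410} = 180 \left(- \frac{1}{1410}\right) = - \frac{6}{47}$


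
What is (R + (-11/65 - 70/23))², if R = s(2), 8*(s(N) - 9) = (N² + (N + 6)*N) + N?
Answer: 2606408809/35760400 ≈ 72.885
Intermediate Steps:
s(N) = 9 + N/8 + N²/8 + N*(6 + N)/8 (s(N) = 9 + ((N² + (N + 6)*N) + N)/8 = 9 + ((N² + (6 + N)*N) + N)/8 = 9 + ((N² + N*(6 + N)) + N)/8 = 9 + (N + N² + N*(6 + N))/8 = 9 + (N/8 + N²/8 + N*(6 + N)/8) = 9 + N/8 + N²/8 + N*(6 + N)/8)
R = 47/4 (R = 9 + (¼)*2² + (7/8)*2 = 9 + (¼)*4 + 7/4 = 9 + 1 + 7/4 = 47/4 ≈ 11.750)
(R + (-11/65 - 70/23))² = (47/4 + (-11/65 - 70/23))² = (47/4 - 4803/1495)² = (51053/5980)² = 2606408809/35760400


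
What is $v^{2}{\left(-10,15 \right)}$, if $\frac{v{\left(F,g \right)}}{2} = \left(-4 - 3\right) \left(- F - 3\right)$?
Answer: $9604$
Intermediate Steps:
$v{\left(F,g \right)} = 42 + 14 F$ ($v{\left(F,g \right)} = 2 \left(-4 - 3\right) \left(- F - 3\right) = 2 \left(- 7 \left(-3 - F\right)\right) = 2 \left(21 + 7 F\right) = 42 + 14 F$)
$v^{2}{\left(-10,15 \right)} = \left(42 + 14 \left(-10\right)\right)^{2} = \left(42 - 140\right)^{2} = \left(-98\right)^{2} = 9604$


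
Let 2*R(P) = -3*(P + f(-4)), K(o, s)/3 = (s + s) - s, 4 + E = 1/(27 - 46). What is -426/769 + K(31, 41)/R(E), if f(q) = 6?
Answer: -1213864/28453 ≈ -42.662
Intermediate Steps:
E = -77/19 (E = -4 + 1/(27 - 46) = -4 + 1/(-19) = -4 - 1/19 = -77/19 ≈ -4.0526)
K(o, s) = 3*s (K(o, s) = 3*((s + s) - s) = 3*(2*s - s) = 3*s)
R(P) = -9 - 3*P/2 (R(P) = (-3*(P + 6))/2 = (-3*(6 + P))/2 = (-18 - 3*P)/2 = -9 - 3*P/2)
-426/769 + K(31, 41)/R(E) = -426/769 + (3*41)/(-9 - 3/2*(-77/19)) = -426*1/769 + 123/(-9 + 231/38) = -426/769 + 123/(-111/38) = -426/769 + 123*(-38/111) = -426/769 - 1558/37 = -1213864/28453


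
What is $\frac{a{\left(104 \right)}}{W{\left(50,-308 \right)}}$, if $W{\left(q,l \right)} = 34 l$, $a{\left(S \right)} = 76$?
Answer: $- \frac{19}{2618} \approx -0.0072574$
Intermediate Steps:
$\frac{a{\left(104 \right)}}{W{\left(50,-308 \right)}} = \frac{76}{34 \left(-308\right)} = \frac{76}{-10472} = 76 \left(- \frac{1}{10472}\right) = - \frac{19}{2618}$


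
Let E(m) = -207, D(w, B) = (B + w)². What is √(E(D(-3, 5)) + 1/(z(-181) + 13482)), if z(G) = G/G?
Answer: 2*I*√9407695835/13483 ≈ 14.387*I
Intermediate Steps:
z(G) = 1
√(E(D(-3, 5)) + 1/(z(-181) + 13482)) = √(-207 + 1/(1 + 13482)) = √(-207 + 1/13483) = √(-2790980/13483) = 2*I*√9407695835/13483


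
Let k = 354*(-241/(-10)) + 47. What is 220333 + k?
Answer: 1144557/5 ≈ 2.2891e+5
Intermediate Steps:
k = 42892/5 (k = 354*(-241*(-⅒)) + 47 = 354*(241/10) + 47 = 42657/5 + 47 = 42892/5 ≈ 8578.4)
220333 + k = 220333 + 42892/5 = 1144557/5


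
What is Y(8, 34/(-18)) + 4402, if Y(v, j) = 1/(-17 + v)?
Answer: 39617/9 ≈ 4401.9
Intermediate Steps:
Y(8, 34/(-18)) + 4402 = 1/(-17 + 8) + 4402 = 1/(-9) + 4402 = -1/9 + 4402 = 39617/9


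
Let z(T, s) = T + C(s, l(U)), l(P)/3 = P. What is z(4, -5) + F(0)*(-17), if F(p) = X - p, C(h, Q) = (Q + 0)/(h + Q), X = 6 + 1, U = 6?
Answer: -1477/13 ≈ -113.62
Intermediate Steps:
X = 7
l(P) = 3*P
C(h, Q) = Q/(Q + h)
z(T, s) = T + 18/(18 + s) (z(T, s) = T + (3*6)/(3*6 + s) = T + 18/(18 + s))
F(p) = 7 - p
z(4, -5) + F(0)*(-17) = (18 + 4*(18 - 5))/(18 - 5) + (7 - 1*0)*(-17) = (18 + 4*13)/13 + (7 + 0)*(-17) = (18 + 52)/13 + 7*(-17) = (1/13)*70 - 119 = 70/13 - 119 = -1477/13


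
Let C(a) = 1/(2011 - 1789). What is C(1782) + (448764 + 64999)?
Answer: 114055387/222 ≈ 5.1376e+5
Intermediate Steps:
C(a) = 1/222
C(1782) + (448764 + 64999) = 1/222 + (448764 + 64999) = 1/222 + 513763 = 114055387/222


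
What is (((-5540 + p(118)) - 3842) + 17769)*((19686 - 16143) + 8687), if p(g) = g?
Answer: 104016150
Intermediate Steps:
(((-5540 + p(118)) - 3842) + 17769)*((19686 - 16143) + 8687) = (((-5540 + 118) - 3842) + 17769)*((19686 - 16143) + 8687) = ((-5422 - 3842) + 17769)*(3543 + 8687) = (-9264 + 17769)*12230 = 8505*12230 = 104016150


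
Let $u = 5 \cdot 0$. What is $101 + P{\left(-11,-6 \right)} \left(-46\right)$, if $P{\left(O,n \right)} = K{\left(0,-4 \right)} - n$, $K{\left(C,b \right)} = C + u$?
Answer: $-175$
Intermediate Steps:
$u = 0$
$K{\left(C,b \right)} = C$ ($K{\left(C,b \right)} = C + 0 = C$)
$P{\left(O,n \right)} = - n$ ($P{\left(O,n \right)} = 0 - n = - n$)
$101 + P{\left(-11,-6 \right)} \left(-46\right) = 101 + \left(-1\right) \left(-6\right) \left(-46\right) = 101 + 6 \left(-46\right) = 101 - 276 = -175$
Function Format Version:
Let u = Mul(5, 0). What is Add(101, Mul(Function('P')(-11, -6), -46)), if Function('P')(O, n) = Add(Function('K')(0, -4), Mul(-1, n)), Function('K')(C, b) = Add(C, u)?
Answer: -175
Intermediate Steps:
u = 0
Function('K')(C, b) = C (Function('K')(C, b) = Add(C, 0) = C)
Function('P')(O, n) = Mul(-1, n) (Function('P')(O, n) = Add(0, Mul(-1, n)) = Mul(-1, n))
Add(101, Mul(Function('P')(-11, -6), -46)) = Add(101, Mul(Mul(-1, -6), -46)) = Add(101, Mul(6, -46)) = Add(101, -276) = -175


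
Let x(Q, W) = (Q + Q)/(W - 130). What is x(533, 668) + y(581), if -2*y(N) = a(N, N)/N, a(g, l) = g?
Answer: 797/538 ≈ 1.4814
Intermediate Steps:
y(N) = -1/2 (y(N) = -N/(2*N) = -1/2*1 = -1/2)
x(Q, W) = 2*Q/(-130 + W) (x(Q, W) = (2*Q)/(-130 + W) = 2*Q/(-130 + W))
x(533, 668) + y(581) = 2*533/(-130 + 668) - 1/2 = 2*533/538 - 1/2 = 2*533*(1/538) - 1/2 = 533/269 - 1/2 = 797/538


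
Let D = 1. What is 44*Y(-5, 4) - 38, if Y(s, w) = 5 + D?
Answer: 226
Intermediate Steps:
Y(s, w) = 6 (Y(s, w) = 5 + 1 = 6)
44*Y(-5, 4) - 38 = 44*6 - 38 = 264 - 38 = 226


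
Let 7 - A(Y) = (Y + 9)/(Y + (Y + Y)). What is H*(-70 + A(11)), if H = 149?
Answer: -312751/33 ≈ -9477.3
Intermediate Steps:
A(Y) = 7 - (9 + Y)/(3*Y) (A(Y) = 7 - (Y + 9)/(Y + (Y + Y)) = 7 - (9 + Y)/(Y + 2*Y) = 7 - (9 + Y)/(3*Y))
H*(-70 + A(11)) = 149*(-70 + (20/3 - 3/11)) = 149*(-70 + 211/33) = 149*(-2099/33) = -312751/33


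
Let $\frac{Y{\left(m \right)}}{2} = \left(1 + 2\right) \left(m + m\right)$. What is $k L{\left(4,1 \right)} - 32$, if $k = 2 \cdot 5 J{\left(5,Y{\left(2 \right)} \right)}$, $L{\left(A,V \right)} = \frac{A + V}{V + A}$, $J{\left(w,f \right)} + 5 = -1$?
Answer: $-92$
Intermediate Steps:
$Y{\left(m \right)} = 12 m$ ($Y{\left(m \right)} = 2 \left(1 + 2\right) \left(m + m\right) = 2 \cdot 3 \cdot 2 m = 2 \cdot 6 m = 12 m$)
$J{\left(w,f \right)} = -6$ ($J{\left(w,f \right)} = -5 - 1 = -6$)
$L{\left(A,V \right)} = 1$ ($L{\left(A,V \right)} = \frac{A + V}{A + V} = 1$)
$k = -60$ ($k = 2 \cdot 5 \left(-6\right) = 10 \left(-6\right) = -60$)
$k L{\left(4,1 \right)} - 32 = \left(-60\right) 1 - 32 = -60 - 32 = -92$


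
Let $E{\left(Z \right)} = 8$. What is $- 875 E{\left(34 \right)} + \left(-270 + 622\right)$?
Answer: $-6648$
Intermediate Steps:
$- 875 E{\left(34 \right)} + \left(-270 + 622\right) = \left(-875\right) 8 + \left(-270 + 622\right) = -7000 + 352 = -6648$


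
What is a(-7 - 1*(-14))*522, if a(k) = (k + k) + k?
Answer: 10962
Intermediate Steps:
a(k) = 3*k (a(k) = 2*k + k = 3*k)
a(-7 - 1*(-14))*522 = (3*(-7 - 1*(-14)))*522 = (3*(-7 + 14))*522 = (3*7)*522 = 21*522 = 10962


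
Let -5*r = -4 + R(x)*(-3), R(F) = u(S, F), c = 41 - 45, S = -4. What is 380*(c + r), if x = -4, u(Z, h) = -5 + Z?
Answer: -3268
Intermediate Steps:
c = -4
R(F) = -9 (R(F) = -5 - 4 = -9)
r = -23/5 (r = -(-4 - 9*(-3))/5 = -(-4 + 27)/5 = -⅕*23 = -23/5 ≈ -4.6000)
380*(c + r) = 380*(-4 - 23/5) = 380*(-43/5) = -3268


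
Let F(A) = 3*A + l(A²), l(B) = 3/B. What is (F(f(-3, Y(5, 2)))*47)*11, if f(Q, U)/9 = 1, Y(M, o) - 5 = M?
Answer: 377410/27 ≈ 13978.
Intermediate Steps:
Y(M, o) = 5 + M
f(Q, U) = 9 (f(Q, U) = 9*1 = 9)
F(A) = 3*A + 3/A² (F(A) = 3*A + 3/(A²) = 3*A + 3/A²)
(F(f(-3, Y(5, 2)))*47)*11 = ((3*9 + 3/9²)*47)*11 = ((27 + 3*(1/81))*47)*11 = ((27 + 1/27)*47)*11 = ((730/27)*47)*11 = (34310/27)*11 = 377410/27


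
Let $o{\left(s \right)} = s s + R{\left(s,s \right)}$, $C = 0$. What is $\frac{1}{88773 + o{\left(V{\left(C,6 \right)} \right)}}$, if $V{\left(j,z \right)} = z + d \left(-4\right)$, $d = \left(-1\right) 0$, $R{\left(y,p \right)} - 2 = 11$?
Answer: $\frac{1}{88822} \approx 1.1258 \cdot 10^{-5}$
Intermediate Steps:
$R{\left(y,p \right)} = 13$ ($R{\left(y,p \right)} = 2 + 11 = 13$)
$d = 0$
$V{\left(j,z \right)} = z$ ($V{\left(j,z \right)} = z + 0 \left(-4\right) = z + 0 = z$)
$o{\left(s \right)} = 13 + s^{2}$ ($o{\left(s \right)} = s s + 13 = s^{2} + 13 = 13 + s^{2}$)
$\frac{1}{88773 + o{\left(V{\left(C,6 \right)} \right)}} = \frac{1}{88773 + \left(13 + 6^{2}\right)} = \frac{1}{88773 + \left(13 + 36\right)} = \frac{1}{88773 + 49} = \frac{1}{88822}$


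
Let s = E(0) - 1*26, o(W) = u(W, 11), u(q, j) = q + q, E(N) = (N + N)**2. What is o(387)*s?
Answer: -20124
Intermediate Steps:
E(N) = 4*N**2 (E(N) = (2*N)**2 = 4*N**2)
u(q, j) = 2*q
o(W) = 2*W
s = -26 (s = 4*0**2 - 1*26 = 4*0 - 26 = 0 - 26 = -26)
o(387)*s = (2*387)*(-26) = 774*(-26) = -20124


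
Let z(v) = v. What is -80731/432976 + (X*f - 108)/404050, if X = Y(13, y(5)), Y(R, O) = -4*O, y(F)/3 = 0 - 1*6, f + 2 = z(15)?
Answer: -16130428211/87471976400 ≈ -0.18441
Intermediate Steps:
f = 13 (f = -2 + 15 = 13)
y(F) = -18 (y(F) = 3*(0 - 1*6) = 3*(0 - 6) = 3*(-6) = -18)
X = 72 (X = -4*(-18) = 72)
-80731/432976 + (X*f - 108)/404050 = -80731/432976 + (72*13 - 108)/404050 = -80731*1/432976 + (936 - 108)*(1/404050) = -80731/432976 + 828*(1/404050) = -80731/432976 + 414/202025 = -16130428211/87471976400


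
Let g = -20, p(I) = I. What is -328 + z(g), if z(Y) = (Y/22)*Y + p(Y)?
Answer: -3628/11 ≈ -329.82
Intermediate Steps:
z(Y) = Y + Y²/22 (z(Y) = (Y/22)*Y + Y = Y²/22 + Y = Y + Y²/22)
-328 + z(g) = -328 + (1/22)*(-20)*(22 - 20) = -328 + (1/22)*(-20)*2 = -328 - 20/11 = -3628/11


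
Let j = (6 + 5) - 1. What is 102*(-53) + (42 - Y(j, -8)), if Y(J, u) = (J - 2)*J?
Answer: -5444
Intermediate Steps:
j = 10 (j = 11 - 1 = 10)
Y(J, u) = J*(-2 + J) (Y(J, u) = (-2 + J)*J = J*(-2 + J))
102*(-53) + (42 - Y(j, -8)) = 102*(-53) + (42 - 10*(-2 + 10)) = -5406 + (42 - 10*8) = -5406 + (42 - 1*80) = -5406 + (42 - 80) = -5406 - 38 = -5444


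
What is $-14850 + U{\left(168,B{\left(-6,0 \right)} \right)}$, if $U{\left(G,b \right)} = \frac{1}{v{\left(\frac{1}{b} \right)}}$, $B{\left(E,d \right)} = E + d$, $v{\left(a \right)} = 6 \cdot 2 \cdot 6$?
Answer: $- \frac{1069199}{72} \approx -14850.0$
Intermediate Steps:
$v{\left(a \right)} = 72$ ($v{\left(a \right)} = 12 \cdot 6 = 72$)
$U{\left(G,b \right)} = \frac{1}{72}$
$-14850 + U{\left(168,B{\left(-6,0 \right)} \right)} = -14850 + \frac{1}{72} = - \frac{1069199}{72}$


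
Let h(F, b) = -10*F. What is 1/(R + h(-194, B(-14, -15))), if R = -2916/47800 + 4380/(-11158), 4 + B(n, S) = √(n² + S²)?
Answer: 66669050/129307719409 ≈ 0.00051558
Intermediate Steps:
B(n, S) = -4 + √(S² + n²) (B(n, S) = -4 + √(n² + S²) = -4 + √(S² + n²))
R = -30237591/66669050 (R = -2916*1/47800 + 4380*(-1/11158) = -729/11950 - 2190/5579 = -30237591/66669050 ≈ -0.45355)
1/(R + h(-194, B(-14, -15))) = 1/(-30237591/66669050 - 10*(-194)) = 1/(-30237591/66669050 + 1940) = 1/(129307719409/66669050) = 66669050/129307719409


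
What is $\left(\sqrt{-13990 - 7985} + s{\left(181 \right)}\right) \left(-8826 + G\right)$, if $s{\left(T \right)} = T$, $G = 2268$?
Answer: $-1186998 - 32790 i \sqrt{879} \approx -1.187 \cdot 10^{6} - 9.7216 \cdot 10^{5} i$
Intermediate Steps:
$\left(\sqrt{-13990 - 7985} + s{\left(181 \right)}\right) \left(-8826 + G\right) = \left(\sqrt{-13990 - 7985} + 181\right) \left(-8826 + 2268\right) = \left(\sqrt{-21975} + 181\right) \left(-6558\right) = \left(5 i \sqrt{879} + 181\right) \left(-6558\right) = \left(181 + 5 i \sqrt{879}\right) \left(-6558\right) = -1186998 - 32790 i \sqrt{879}$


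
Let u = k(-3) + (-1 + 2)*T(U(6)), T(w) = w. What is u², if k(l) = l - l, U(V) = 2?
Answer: 4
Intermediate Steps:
k(l) = 0
u = 2 (u = 0 + (-1 + 2)*2 = 0 + 1*2 = 0 + 2 = 2)
u² = 2² = 4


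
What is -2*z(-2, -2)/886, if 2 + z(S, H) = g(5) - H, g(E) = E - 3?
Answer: -2/443 ≈ -0.0045147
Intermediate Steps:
g(E) = -3 + E
z(S, H) = -H (z(S, H) = -2 + ((-3 + 5) - H) = -2 + (2 - H) = -H)
-2*z(-2, -2)/886 = -(-2)*(-2)/886 = -2*2*(1/886) = -4*1/886 = -2/443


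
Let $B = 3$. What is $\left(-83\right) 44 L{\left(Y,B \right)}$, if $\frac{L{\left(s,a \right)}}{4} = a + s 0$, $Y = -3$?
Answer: $-43824$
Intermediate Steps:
$L{\left(s,a \right)} = 4 a$ ($L{\left(s,a \right)} = 4 \left(a + s 0\right) = 4 \left(a + 0\right) = 4 a$)
$\left(-83\right) 44 L{\left(Y,B \right)} = \left(-83\right) 44 \cdot 4 \cdot 3 = \left(-3652\right) 12 = -43824$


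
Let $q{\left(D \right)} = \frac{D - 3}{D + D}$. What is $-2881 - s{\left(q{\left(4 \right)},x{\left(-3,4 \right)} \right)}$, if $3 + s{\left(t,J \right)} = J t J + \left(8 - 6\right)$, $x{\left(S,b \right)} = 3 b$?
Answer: $-2898$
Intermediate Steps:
$q{\left(D \right)} = \frac{-3 + D}{2 D}$
$s{\left(t,J \right)} = -1 + t J^{2}$ ($s{\left(t,J \right)} = -3 + \left(J t J + \left(8 - 6\right)\right) = -3 + \left(t J^{2} + \left(8 - 6\right)\right) = -3 + \left(t J^{2} + 2\right) = -3 + \left(2 + t J^{2}\right) = -1 + t J^{2}$)
$-2881 - s{\left(q{\left(4 \right)},x{\left(-3,4 \right)} \right)} = -2881 - \left(-1 + \frac{-3 + 4}{2 \cdot 4} \left(3 \cdot 4\right)^{2}\right) = -2881 - \left(-1 + \frac{1}{2} \cdot \frac{1}{4} \cdot 1 \cdot 12^{2}\right) = -2881 - \left(-1 + \frac{1}{8} \cdot 144\right) = -2881 - \left(-1 + 18\right) = -2881 - 17 = -2898$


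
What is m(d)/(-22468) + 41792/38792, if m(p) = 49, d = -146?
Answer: 117135231/108947332 ≈ 1.0752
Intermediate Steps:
m(d)/(-22468) + 41792/38792 = 49/(-22468) + 41792/38792 = 49*(-1/22468) + 41792*(1/38792) = -49/22468 + 5224/4849 = 117135231/108947332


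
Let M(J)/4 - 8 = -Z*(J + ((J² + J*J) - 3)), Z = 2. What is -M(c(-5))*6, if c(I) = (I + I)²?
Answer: 964464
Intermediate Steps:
c(I) = 4*I² (c(I) = (2*I)² = 4*I²)
M(J) = 56 - 16*J² - 8*J (M(J) = 32 + 4*(-2*(J + ((J² + J*J) - 3))) = 32 + 4*(-2*(J + ((J² + J²) - 3))) = 32 + 4*(-2*(J + (2*J² - 3))) = 32 + 4*(-2*(J + (-3 + 2*J²))) = 32 + 4*(-2*(-3 + J + 2*J²)) = 32 + 4*(-(-6 + 2*J + 4*J²)) = 32 + 4*(6 - 4*J² - 2*J) = 32 + (24 - 16*J² - 8*J) = 56 - 16*J² - 8*J)
-M(c(-5))*6 = -(56 - 16*(4*(-5)²)² - 32*(-5)²)*6 = -(56 - 16*(4*25)² - 32*25)*6 = -(56 - 16*100² - 8*100)*6 = -(56 - 16*10000 - 800)*6 = -(56 - 160000 - 800)*6 = -1*(-160744)*6 = 160744*6 = 964464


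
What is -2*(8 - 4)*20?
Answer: -160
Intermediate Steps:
-2*(8 - 4)*20 = -2*4*20 = -8*20 = -160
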